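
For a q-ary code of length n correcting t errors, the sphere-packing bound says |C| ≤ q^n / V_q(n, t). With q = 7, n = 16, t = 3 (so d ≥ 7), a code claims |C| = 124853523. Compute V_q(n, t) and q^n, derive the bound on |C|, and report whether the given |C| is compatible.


V_q(n, t) = 125377, q^n = 33232930569601, Hamming bound = 265064011, |C| = 124853523 ≤ bound (satisfied).

Step 1: Compute V_q(n, t) = Σ_{j=0}^3 C(n, j) (q−1)^j.
  j = 0: C(16,0)·(6)^0 = 1·1 = 1.
  j = 1: C(16,1)·(6)^1 = 16·6 = 96.
  j = 2: C(16,2)·(6)^2 = 120·36 = 4320.
  j = 3: C(16,3)·(6)^3 = 560·216 = 120960.
  V_q(n, t) = 1 + 96 + 4320 + 120960 = 125377.
Step 2: q^n = 7^16 = 33232930569601.
Step 3: Hamming bound ⌊q^n / V_q(n,t)⌋ = ⌊33232930569601/125377⌋ = 265064011.
Step 4: Compare |C| = 124853523 to 265064011: satisfied.
The claimed |C| lies below the Hamming bound.


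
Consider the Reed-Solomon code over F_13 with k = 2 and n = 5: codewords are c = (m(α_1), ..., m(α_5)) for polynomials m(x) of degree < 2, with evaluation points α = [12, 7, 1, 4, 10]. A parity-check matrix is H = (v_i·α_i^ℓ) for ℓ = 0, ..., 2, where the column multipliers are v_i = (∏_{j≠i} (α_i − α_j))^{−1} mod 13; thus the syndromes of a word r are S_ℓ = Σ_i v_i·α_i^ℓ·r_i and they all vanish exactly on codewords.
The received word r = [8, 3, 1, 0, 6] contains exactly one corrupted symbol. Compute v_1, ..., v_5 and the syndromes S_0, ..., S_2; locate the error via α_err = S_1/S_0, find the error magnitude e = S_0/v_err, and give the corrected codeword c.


S = (4, 4, 4), error at position 3, error magnitude e = 4, c = [8, 3, 10, 0, 6].

Step 1: column multipliers v_i = (∏_{j≠i}(α_i − α_j))^{−1} mod 13.
  i = 1 (α = 12): (12−7)(12−1)(12−4)(12−10) = 5·11·8·2 = 880 ≡ 9, so v_1 = 9^{−1} = 3 (mod 13).
  i = 2 (α = 7): (7−12)(7−1)(7−4)(7−10) = (−5)·6·3·(−3) = 270 ≡ 10, so v_2 = 10^{−1} = 4 (mod 13).
  i = 3 (α = 1): (1−12)(1−7)(1−4)(1−10) = (−11)·(−6)·(−3)·(−9) = 1782 ≡ 1, so v_3 = 1^{−1} = 1 (mod 13).
  i = 4 (α = 4): (4−12)(4−7)(4−1)(4−10) = (−8)·(−3)·3·(−6) = −432 ≡ 10, so v_4 = 10^{−1} = 4 (mod 13).
  i = 5 (α = 10): (10−12)(10−7)(10−1)(10−4) = (−2)·3·9·6 = −324 ≡ 1, so v_5 = 1^{−1} = 1 (mod 13).
  v = [3, 4, 1, 4, 1].
Step 2: syndromes of r = [8, 3, 1, 0, 6] (all sums mod 13).
  S_0 = Σ v_i r_i = 3·8 + 4·3 + 1·1 + 4·0 + 1·6 = 43 ≡ 4.
  S_1 = Σ v_i α_i r_i = 3·12·8 + 4·7·3 + 1·1·1 + 4·4·0 + 1·10·6 = 433 ≡ 4.
  α_i^2 mod 13 = [1, 10, 1, 3, 9].
  S_2 = Σ v_i α_i^2 r_i = 3·1·8 + 4·10·3 + 1·1·1 + 4·3·0 + 1·9·6 = 199 ≡ 4.
  S = (4, 4, 4) ≠ 0, so r is not a codeword (an error is present).
Step 3: locate the error. For a single error e at position i, S_ℓ = v_i·e·α_i^ℓ, so α_err = S_1/S_0.
  S_0^{−1} = 4^{−1} = 10 (mod 13), so α_err = 4·10 = 40 ≡ 1 = α_3. Error position i = 3.
  Consistency check: S_2/S_1 = 4·10 = 40 ≡ 1 = α_err ✓ (single-error assumption holds).
Step 4: error magnitude e = S_0/v_3 = S_0·∏_{j≠3}(α_3 − α_j) = 4·1 = 4 ≡ 4 (mod 13).
Step 5: correct position 3: c_3 = r_3 − e = 1 − 4 ≡ 10 (mod 13). Hence c = [8, 3, 10, 0, 6].
  Check: interpolating c through the α_i gives m(x) = 9 + 1·x (degree < 2) with m(α_i) = c_i for every i, so c is indeed a codeword.


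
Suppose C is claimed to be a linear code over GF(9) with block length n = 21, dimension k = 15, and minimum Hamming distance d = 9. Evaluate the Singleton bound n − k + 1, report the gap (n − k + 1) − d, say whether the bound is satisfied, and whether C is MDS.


Singleton RHS = n − k + 1 = 7, slack = -2, bound violated (no such code; not MDS).

Singleton bound: d ≤ n − k + 1.
Here n = 21, k = 15, so n − k + 1 = 7.
Given d = 9, check d ≤ 7: NO.
Slack = (n − k + 1) − d = -2.
The slack is negative: d = 9 exceeds n − k + 1 = 7 by 2, so the Singleton bound is violated and no linear [21, 15, 9]_9 code can exist. In particular it is not MDS (MDS requires d = n − k + 1 exactly).
Description: the claimed parameters are [21, 15, 9]_9; such a code would be impossible (violates the Singleton bound).


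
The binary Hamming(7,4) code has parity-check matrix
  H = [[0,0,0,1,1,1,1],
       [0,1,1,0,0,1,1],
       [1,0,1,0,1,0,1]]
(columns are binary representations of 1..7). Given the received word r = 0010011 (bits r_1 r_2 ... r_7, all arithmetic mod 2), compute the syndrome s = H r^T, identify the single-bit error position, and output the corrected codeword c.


s = (0, 1, 0)^T, error position = 2, corrected codeword c = 0110011

Compute s = H r^T mod 2 one row at a time:
  s_1 = 0 + 0 + 1 + 1 = 2 ≡ 0 (mod 2).
  s_2 = 0 + 1 + 1 + 1 = 3 ≡ 1 (mod 2).
  s_3 = 0 + 1 + 0 + 1 = 2 ≡ 0 (mod 2).
s = (0, 1, 0)^T — this equals column 2 of H (binary 010), so error is at position 2.
Correct: flip bit 2 of r = 0010011 to get c = 0110011.


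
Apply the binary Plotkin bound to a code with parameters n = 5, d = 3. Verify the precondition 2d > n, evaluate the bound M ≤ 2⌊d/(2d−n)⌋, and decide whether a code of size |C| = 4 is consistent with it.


Plotkin bound M ≤ 6; given |C| = 4 ≤ bound (satisfied).

Check applicability: 2d = 6, n = 5.
2d − n = 1 > 0, so Plotkin applies.
Compute d/(2d−n) = 3/1 ≈ 3.0000.
⌊d/(2d−n)⌋ = 3.
Plotkin bound: M ≤ 2·3 = 6.
Given |C| = 4, check: satisfied.
This |C| is below the Plotkin bound.


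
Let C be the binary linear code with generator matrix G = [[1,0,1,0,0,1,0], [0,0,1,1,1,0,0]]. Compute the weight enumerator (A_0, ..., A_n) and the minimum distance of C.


Weight distribution: A_0 = 1, A_3 = 2, A_4 = 1. Minimum distance d = 3.

Enumerate all 2^2 = 4 messages m ∈ F_2^2.
For each, compute codeword c = mG in F_2^7, then tally its weight.
  m = 00 → c = 0000000, weight = 0.
  m = 10 → c = 1010010, weight = 3.
  m = 01 → c = 0011100, weight = 3.
  m = 11 → c = 1001110, weight = 4.
Tally weights:
  weight 0: 1 codewords.
  weight 3: 2 codewords.
  weight 4: 1 codewords.
Minimum distance d = smallest w > 0 with A_w > 0 = 3.
Sanity: Σ A_w = 4 = 2^2 = 4 ✓.


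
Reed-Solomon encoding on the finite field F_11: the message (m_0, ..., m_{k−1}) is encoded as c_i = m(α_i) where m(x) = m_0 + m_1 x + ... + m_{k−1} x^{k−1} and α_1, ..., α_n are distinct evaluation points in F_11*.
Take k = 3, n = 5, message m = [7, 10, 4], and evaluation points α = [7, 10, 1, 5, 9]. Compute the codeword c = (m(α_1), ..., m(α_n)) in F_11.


c = [9, 1, 10, 3, 3]

Message polynomial: m(x) = 7 + 10·x + 4·x^2 (mod 11).
For each evaluation point α_i, compute m(α_i) mod 11:
  α_1 = 7: Horner steps 4 → 5 → 9, so m(7) = 9.
  α_2 = 10: Horner steps 4 → 6 → 1, so m(10) = 1.
  α_3 = 1: Horner steps 4 → 3 → 10, so m(1) = 10.
  α_4 = 5: Horner steps 4 → 8 → 3, so m(5) = 3.
  α_5 = 9: Horner steps 4 → 2 → 3, so m(9) = 3.
Codeword c = [9, 1, 10, 3, 3] ∈ F_11^5.


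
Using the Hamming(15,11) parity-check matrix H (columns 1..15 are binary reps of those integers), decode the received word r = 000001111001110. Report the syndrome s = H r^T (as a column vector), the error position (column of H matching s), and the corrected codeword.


s = (1, 1, 1, 1)^T, error position = 15, corrected codeword c = 000001111001111

Compute s = H r^T mod 2 one row at a time:
  s_1 = 1 + 1 + 0 + 0 + 1 + 1 + 1 + 0 = 5 ≡ 1 (mod 2).
  s_2 = 0 + 0 + 1 + 1 + 1 + 1 + 1 + 0 = 5 ≡ 1 (mod 2).
  s_3 = 0 + 0 + 1 + 1 + 0 + 0 + 1 + 0 = 3 ≡ 1 (mod 2).
  s_4 = 0 + 0 + 0 + 1 + 1 + 0 + 1 + 0 = 3 ≡ 1 (mod 2).
s = (1, 1, 1, 1)^T — this equals column 15 of H (binary 1111), so error is at position 15.
Correct: flip bit 15 of r = 000001111001110 to get c = 000001111001111.


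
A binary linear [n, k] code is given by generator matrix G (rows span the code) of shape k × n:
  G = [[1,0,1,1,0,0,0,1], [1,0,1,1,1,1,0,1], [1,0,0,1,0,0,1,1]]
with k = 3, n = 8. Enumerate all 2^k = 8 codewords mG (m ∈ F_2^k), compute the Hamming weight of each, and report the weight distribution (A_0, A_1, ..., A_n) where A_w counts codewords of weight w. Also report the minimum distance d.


Weight distribution: A_0 = 1, A_2 = 2, A_4 = 3, A_6 = 2. Minimum distance d = 2.

Enumerate all 2^3 = 8 messages m ∈ F_2^3.
For each, compute codeword c = mG in F_2^8, then tally its weight.
  m = 000 → c = 00000000, weight = 0.
  m = 100 → c = 10110001, weight = 4.
  m = 010 → c = 10111101, weight = 6.
  m = 110 → c = 00001100, weight = 2.
  m = 001 → c = 10010011, weight = 4.
  m = 101 → c = 00100010, weight = 2.
  m = 011 → c = 00101110, weight = 4.
  m = 111 → c = 10011111, weight = 6.
Tally weights:
  weight 0: 1 codewords.
  weight 2: 2 codewords.
  weight 4: 3 codewords.
  weight 6: 2 codewords.
Minimum distance d = smallest w > 0 with A_w > 0 = 2.
Sanity: Σ A_w = 8 = 2^3 = 8 ✓.


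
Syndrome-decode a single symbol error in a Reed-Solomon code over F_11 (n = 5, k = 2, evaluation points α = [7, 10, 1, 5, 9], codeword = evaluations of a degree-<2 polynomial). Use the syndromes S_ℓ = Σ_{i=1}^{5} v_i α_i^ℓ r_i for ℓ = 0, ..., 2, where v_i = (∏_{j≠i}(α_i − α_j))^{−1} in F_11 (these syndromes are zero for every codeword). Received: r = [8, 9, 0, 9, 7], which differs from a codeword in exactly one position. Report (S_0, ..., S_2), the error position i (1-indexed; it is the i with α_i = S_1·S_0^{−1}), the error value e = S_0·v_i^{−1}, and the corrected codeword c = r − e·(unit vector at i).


S = (10, 1, 10), error at position 2, error magnitude e = 8, c = [8, 1, 0, 9, 7].

Step 1: column multipliers v_i = (∏_{j≠i}(α_i − α_j))^{−1} mod 11.
  i = 1 (α = 7): (7−10)(7−1)(7−5)(7−9) = (−3)·6·2·(−2) = 72 ≡ 6, so v_1 = 6^{−1} = 2 (mod 11).
  i = 2 (α = 10): (10−7)(10−1)(10−5)(10−9) = 3·9·5·1 = 135 ≡ 3, so v_2 = 3^{−1} = 4 (mod 11).
  i = 3 (α = 1): (1−7)(1−10)(1−5)(1−9) = (−6)·(−9)·(−4)·(−8) = 1728 ≡ 1, so v_3 = 1^{−1} = 1 (mod 11).
  i = 4 (α = 5): (5−7)(5−10)(5−1)(5−9) = (−2)·(−5)·4·(−4) = −160 ≡ 5, so v_4 = 5^{−1} = 9 (mod 11).
  i = 5 (α = 9): (9−7)(9−10)(9−1)(9−5) = 2·(−1)·8·4 = −64 ≡ 2, so v_5 = 2^{−1} = 6 (mod 11).
  v = [2, 4, 1, 9, 6].
Step 2: syndromes of r = [8, 9, 0, 9, 7] (all sums mod 11).
  S_0 = Σ v_i r_i = 2·8 + 4·9 + 1·0 + 9·9 + 6·7 = 175 ≡ 10.
  S_1 = Σ v_i α_i r_i = 2·7·8 + 4·10·9 + 1·1·0 + 9·5·9 + 6·9·7 = 1255 ≡ 1.
  α_i^2 mod 11 = [5, 1, 1, 3, 4].
  S_2 = Σ v_i α_i^2 r_i = 2·5·8 + 4·1·9 + 1·1·0 + 9·3·9 + 6·4·7 = 527 ≡ 10.
  S = (10, 1, 10) ≠ 0, so r is not a codeword (an error is present).
Step 3: locate the error. For a single error e at position i, S_ℓ = v_i·e·α_i^ℓ, so α_err = S_1/S_0.
  S_0^{−1} = 10^{−1} = 10 (mod 11), so α_err = 1·10 = 10 ≡ 10 = α_2. Error position i = 2.
  Consistency check: S_2/S_1 = 10·1 = 10 ≡ 10 = α_err ✓ (single-error assumption holds).
Step 4: error magnitude e = S_0/v_2 = S_0·∏_{j≠2}(α_2 − α_j) = 10·3 = 30 ≡ 8 (mod 11).
Step 5: correct position 2: c_2 = r_2 − e = 9 − 8 ≡ 1 (mod 11). Hence c = [8, 1, 0, 9, 7].
  Check: interpolating c through the α_i gives m(x) = 6 + 5·x (degree < 2) with m(α_i) = c_i for every i, so c is indeed a codeword.


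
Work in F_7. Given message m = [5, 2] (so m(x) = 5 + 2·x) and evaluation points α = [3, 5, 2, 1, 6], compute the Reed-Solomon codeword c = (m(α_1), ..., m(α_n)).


c = [4, 1, 2, 0, 3]

Message polynomial: m(x) = 5 + 2·x (mod 7).
For each evaluation point α_i, compute m(α_i) mod 7:
  α_1 = 3: Horner steps 2 → 4, so m(3) = 4.
  α_2 = 5: Horner steps 2 → 1, so m(5) = 1.
  α_3 = 2: Horner steps 2 → 2, so m(2) = 2.
  α_4 = 1: Horner steps 2 → 0, so m(1) = 0.
  α_5 = 6: Horner steps 2 → 3, so m(6) = 3.
Codeword c = [4, 1, 2, 0, 3] ∈ F_7^5.


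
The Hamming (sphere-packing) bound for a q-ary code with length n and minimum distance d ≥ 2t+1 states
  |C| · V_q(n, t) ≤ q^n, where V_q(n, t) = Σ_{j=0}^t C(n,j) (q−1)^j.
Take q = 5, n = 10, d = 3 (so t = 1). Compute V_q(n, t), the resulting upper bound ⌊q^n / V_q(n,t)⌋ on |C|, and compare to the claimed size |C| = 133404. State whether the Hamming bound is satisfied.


V_q(n, t) = 41, q^n = 9765625, Hamming bound = 238185, |C| = 133404 ≤ bound (satisfied).

Step 1: Compute V_q(n, t) = Σ_{j=0}^1 C(n, j) (q−1)^j.
  j = 0: C(10,0)·(4)^0 = 1·1 = 1.
  j = 1: C(10,1)·(4)^1 = 10·4 = 40.
  V_q(n, t) = 1 + 40 = 41.
Step 2: q^n = 5^10 = 9765625.
Step 3: Hamming bound ⌊q^n / V_q(n,t)⌋ = ⌊9765625/41⌋ = 238185.
Step 4: Compare |C| = 133404 to 238185: satisfied.
The claimed |C| lies below the Hamming bound.


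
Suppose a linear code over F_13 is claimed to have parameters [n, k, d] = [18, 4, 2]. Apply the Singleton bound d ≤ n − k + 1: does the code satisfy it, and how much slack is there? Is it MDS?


Singleton RHS = n − k + 1 = 15, slack = 13, bound satisfied, not MDS.

Singleton bound: d ≤ n − k + 1.
Here n = 18, k = 4, so n − k + 1 = 15.
Given d = 2, check d ≤ 15: YES.
Slack = (n − k + 1) − d = 13.
The code is NOT MDS (slack = 13 > 0).
Description: the claimed parameters are [18, 4, 2]_13; such a code would be non-MDS.


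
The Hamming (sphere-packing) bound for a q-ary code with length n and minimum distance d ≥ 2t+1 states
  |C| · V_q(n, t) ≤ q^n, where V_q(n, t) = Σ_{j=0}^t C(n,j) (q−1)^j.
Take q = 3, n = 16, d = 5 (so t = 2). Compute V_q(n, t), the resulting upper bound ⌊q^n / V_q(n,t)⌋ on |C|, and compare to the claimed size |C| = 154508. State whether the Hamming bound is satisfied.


V_q(n, t) = 513, q^n = 43046721, Hamming bound = 83911, |C| = 154508 > bound (violated).

Step 1: Compute V_q(n, t) = Σ_{j=0}^2 C(n, j) (q−1)^j.
  j = 0: C(16,0)·(2)^0 = 1·1 = 1.
  j = 1: C(16,1)·(2)^1 = 16·2 = 32.
  j = 2: C(16,2)·(2)^2 = 120·4 = 480.
  V_q(n, t) = 1 + 32 + 480 = 513.
Step 2: q^n = 3^16 = 43046721.
Step 3: Hamming bound ⌊q^n / V_q(n,t)⌋ = ⌊43046721/513⌋ = 83911.
Step 4: Compare |C| = 154508 to 83911: violated.
The claimed |C| lies above the Hamming bound, so no 3-ary code of length 16 with d ≥ 5 can have 154508 codewords.


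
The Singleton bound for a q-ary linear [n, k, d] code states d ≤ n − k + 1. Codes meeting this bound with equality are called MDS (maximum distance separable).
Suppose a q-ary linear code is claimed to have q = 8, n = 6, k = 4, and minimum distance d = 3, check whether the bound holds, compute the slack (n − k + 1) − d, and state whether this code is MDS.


Singleton RHS = n − k + 1 = 3, slack = 0, bound satisfied, MDS.

Singleton bound: d ≤ n − k + 1.
Here n = 6, k = 4, so n − k + 1 = 3.
Given d = 3, check d ≤ 3: YES.
Slack = (n − k + 1) − d = 0.
The code is MDS (slack = 0).
Description: the claimed parameters are [6, 4, 3]_8; such a code would be MDS (meets Singleton bound).


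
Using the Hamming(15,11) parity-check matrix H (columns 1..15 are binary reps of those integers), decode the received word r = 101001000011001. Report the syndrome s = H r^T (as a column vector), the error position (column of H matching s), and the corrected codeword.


s = (1, 1, 0, 0)^T, error position = 12, corrected codeword c = 101001000010001

Compute s = H r^T mod 2 one row at a time:
  s_1 = 0 + 0 + 0 + 1 + 1 + 0 + 0 + 1 = 3 ≡ 1 (mod 2).
  s_2 = 0 + 0 + 1 + 0 + 1 + 0 + 0 + 1 = 3 ≡ 1 (mod 2).
  s_3 = 0 + 1 + 1 + 0 + 0 + 1 + 0 + 1 = 4 ≡ 0 (mod 2).
  s_4 = 1 + 1 + 0 + 0 + 0 + 1 + 0 + 1 = 4 ≡ 0 (mod 2).
s = (1, 1, 0, 0)^T — this equals column 12 of H (binary 1100), so error is at position 12.
Correct: flip bit 12 of r = 101001000011001 to get c = 101001000010001.


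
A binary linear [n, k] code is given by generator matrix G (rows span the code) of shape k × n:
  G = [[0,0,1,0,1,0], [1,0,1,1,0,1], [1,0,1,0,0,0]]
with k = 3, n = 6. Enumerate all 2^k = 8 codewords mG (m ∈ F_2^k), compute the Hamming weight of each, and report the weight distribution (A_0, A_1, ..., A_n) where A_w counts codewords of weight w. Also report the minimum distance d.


Weight distribution: A_0 = 1, A_2 = 4, A_4 = 3. Minimum distance d = 2.

Enumerate all 2^3 = 8 messages m ∈ F_2^3.
For each, compute codeword c = mG in F_2^6, then tally its weight.
  m = 000 → c = 000000, weight = 0.
  m = 100 → c = 001010, weight = 2.
  m = 010 → c = 101101, weight = 4.
  m = 110 → c = 100111, weight = 4.
  m = 001 → c = 101000, weight = 2.
  m = 101 → c = 100010, weight = 2.
  m = 011 → c = 000101, weight = 2.
  m = 111 → c = 001111, weight = 4.
Tally weights:
  weight 0: 1 codewords.
  weight 2: 4 codewords.
  weight 4: 3 codewords.
Minimum distance d = smallest w > 0 with A_w > 0 = 2.
Sanity: Σ A_w = 8 = 2^3 = 8 ✓.


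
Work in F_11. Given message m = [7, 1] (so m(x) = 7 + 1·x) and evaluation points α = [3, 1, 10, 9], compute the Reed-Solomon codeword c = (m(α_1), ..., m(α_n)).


c = [10, 8, 6, 5]

Message polynomial: m(x) = 7 + 1·x (mod 11).
For each evaluation point α_i, compute m(α_i) mod 11:
  α_1 = 3: Horner steps 1 → 10, so m(3) = 10.
  α_2 = 1: Horner steps 1 → 8, so m(1) = 8.
  α_3 = 10: Horner steps 1 → 6, so m(10) = 6.
  α_4 = 9: Horner steps 1 → 5, so m(9) = 5.
Codeword c = [10, 8, 6, 5] ∈ F_11^4.


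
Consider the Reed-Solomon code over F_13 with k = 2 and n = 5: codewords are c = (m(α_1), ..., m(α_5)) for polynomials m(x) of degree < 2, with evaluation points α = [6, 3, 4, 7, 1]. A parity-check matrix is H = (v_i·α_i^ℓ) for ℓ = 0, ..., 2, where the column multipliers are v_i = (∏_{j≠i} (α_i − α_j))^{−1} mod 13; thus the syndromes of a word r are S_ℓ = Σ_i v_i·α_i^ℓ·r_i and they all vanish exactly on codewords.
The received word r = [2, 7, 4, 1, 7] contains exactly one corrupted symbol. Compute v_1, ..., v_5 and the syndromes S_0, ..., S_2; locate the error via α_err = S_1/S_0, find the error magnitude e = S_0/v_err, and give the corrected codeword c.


S = (1, 3, 9), error at position 2, error magnitude e = 2, c = [2, 5, 4, 1, 7].

Step 1: column multipliers v_i = (∏_{j≠i}(α_i − α_j))^{−1} mod 13.
  i = 1 (α = 6): (6−3)(6−4)(6−7)(6−1) = 3·2·(−1)·5 = −30 ≡ 9, so v_1 = 9^{−1} = 3 (mod 13).
  i = 2 (α = 3): (3−6)(3−4)(3−7)(3−1) = (−3)·(−1)·(−4)·2 = −24 ≡ 2, so v_2 = 2^{−1} = 7 (mod 13).
  i = 3 (α = 4): (4−6)(4−3)(4−7)(4−1) = (−2)·1·(−3)·3 = 18 ≡ 5, so v_3 = 5^{−1} = 8 (mod 13).
  i = 4 (α = 7): (7−6)(7−3)(7−4)(7−1) = 1·4·3·6 = 72 ≡ 7, so v_4 = 7^{−1} = 2 (mod 13).
  i = 5 (α = 1): (1−6)(1−3)(1−4)(1−7) = (−5)·(−2)·(−3)·(−6) = 180 ≡ 11, so v_5 = 11^{−1} = 6 (mod 13).
  v = [3, 7, 8, 2, 6].
Step 2: syndromes of r = [2, 7, 4, 1, 7] (all sums mod 13).
  S_0 = Σ v_i r_i = 3·2 + 7·7 + 8·4 + 2·1 + 6·7 = 131 ≡ 1.
  S_1 = Σ v_i α_i r_i = 3·6·2 + 7·3·7 + 8·4·4 + 2·7·1 + 6·1·7 = 367 ≡ 3.
  α_i^2 mod 13 = [10, 9, 3, 10, 1].
  S_2 = Σ v_i α_i^2 r_i = 3·10·2 + 7·9·7 + 8·3·4 + 2·10·1 + 6·1·7 = 659 ≡ 9.
  S = (1, 3, 9) ≠ 0, so r is not a codeword (an error is present).
Step 3: locate the error. For a single error e at position i, S_ℓ = v_i·e·α_i^ℓ, so α_err = S_1/S_0.
  S_0^{−1} = 1^{−1} = 1 (mod 13), so α_err = 3·1 = 3 ≡ 3 = α_2. Error position i = 2.
  Consistency check: S_2/S_1 = 9·9 = 81 ≡ 3 = α_err ✓ (single-error assumption holds).
Step 4: error magnitude e = S_0/v_2 = S_0·∏_{j≠2}(α_2 − α_j) = 1·2 = 2 ≡ 2 (mod 13).
Step 5: correct position 2: c_2 = r_2 − e = 7 − 2 ≡ 5 (mod 13). Hence c = [2, 5, 4, 1, 7].
  Check: interpolating c through the α_i gives m(x) = 8 + 12·x (degree < 2) with m(α_i) = c_i for every i, so c is indeed a codeword.


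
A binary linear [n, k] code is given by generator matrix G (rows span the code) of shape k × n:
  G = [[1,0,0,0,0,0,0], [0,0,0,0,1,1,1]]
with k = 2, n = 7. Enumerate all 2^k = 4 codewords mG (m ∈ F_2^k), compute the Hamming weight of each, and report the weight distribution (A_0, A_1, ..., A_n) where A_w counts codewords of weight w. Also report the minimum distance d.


Weight distribution: A_0 = 1, A_1 = 1, A_3 = 1, A_4 = 1. Minimum distance d = 1.

Enumerate all 2^2 = 4 messages m ∈ F_2^2.
For each, compute codeword c = mG in F_2^7, then tally its weight.
  m = 00 → c = 0000000, weight = 0.
  m = 10 → c = 1000000, weight = 1.
  m = 01 → c = 0000111, weight = 3.
  m = 11 → c = 1000111, weight = 4.
Tally weights:
  weight 0: 1 codewords.
  weight 1: 1 codewords.
  weight 3: 1 codewords.
  weight 4: 1 codewords.
Minimum distance d = smallest w > 0 with A_w > 0 = 1.
Sanity: Σ A_w = 4 = 2^2 = 4 ✓.


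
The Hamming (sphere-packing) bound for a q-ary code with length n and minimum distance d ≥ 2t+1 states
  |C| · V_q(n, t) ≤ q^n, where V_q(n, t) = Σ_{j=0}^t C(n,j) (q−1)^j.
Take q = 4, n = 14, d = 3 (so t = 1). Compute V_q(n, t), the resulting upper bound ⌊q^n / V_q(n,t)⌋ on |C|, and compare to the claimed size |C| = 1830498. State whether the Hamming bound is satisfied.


V_q(n, t) = 43, q^n = 268435456, Hamming bound = 6242685, |C| = 1830498 ≤ bound (satisfied).

Step 1: Compute V_q(n, t) = Σ_{j=0}^1 C(n, j) (q−1)^j.
  j = 0: C(14,0)·(3)^0 = 1·1 = 1.
  j = 1: C(14,1)·(3)^1 = 14·3 = 42.
  V_q(n, t) = 1 + 42 = 43.
Step 2: q^n = 4^14 = 268435456.
Step 3: Hamming bound ⌊q^n / V_q(n,t)⌋ = ⌊268435456/43⌋ = 6242685.
Step 4: Compare |C| = 1830498 to 6242685: satisfied.
The claimed |C| lies below the Hamming bound.


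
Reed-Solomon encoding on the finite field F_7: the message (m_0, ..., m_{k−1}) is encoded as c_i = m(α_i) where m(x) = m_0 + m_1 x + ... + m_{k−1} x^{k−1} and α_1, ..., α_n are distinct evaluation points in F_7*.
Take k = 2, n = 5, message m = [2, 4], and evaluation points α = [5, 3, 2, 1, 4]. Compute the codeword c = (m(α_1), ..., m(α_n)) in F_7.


c = [1, 0, 3, 6, 4]

Message polynomial: m(x) = 2 + 4·x (mod 7).
For each evaluation point α_i, compute m(α_i) mod 7:
  α_1 = 5: Horner steps 4 → 1, so m(5) = 1.
  α_2 = 3: Horner steps 4 → 0, so m(3) = 0.
  α_3 = 2: Horner steps 4 → 3, so m(2) = 3.
  α_4 = 1: Horner steps 4 → 6, so m(1) = 6.
  α_5 = 4: Horner steps 4 → 4, so m(4) = 4.
Codeword c = [1, 0, 3, 6, 4] ∈ F_7^5.


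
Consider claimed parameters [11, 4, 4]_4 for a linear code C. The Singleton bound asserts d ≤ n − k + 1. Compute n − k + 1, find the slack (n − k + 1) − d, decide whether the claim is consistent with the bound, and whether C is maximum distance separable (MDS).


Singleton RHS = n − k + 1 = 8, slack = 4, bound satisfied, not MDS.

Singleton bound: d ≤ n − k + 1.
Here n = 11, k = 4, so n − k + 1 = 8.
Given d = 4, check d ≤ 8: YES.
Slack = (n − k + 1) − d = 4.
The code is NOT MDS (slack = 4 > 0).
Description: the claimed parameters are [11, 4, 4]_4; such a code would be non-MDS.


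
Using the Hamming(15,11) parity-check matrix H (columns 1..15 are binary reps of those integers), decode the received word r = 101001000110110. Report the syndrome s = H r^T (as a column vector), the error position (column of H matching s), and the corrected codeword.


s = (0, 1, 1, 0)^T, error position = 6, corrected codeword c = 101000000110110

Compute s = H r^T mod 2 one row at a time:
  s_1 = 0 + 0 + 1 + 1 + 0 + 1 + 1 + 0 = 4 ≡ 0 (mod 2).
  s_2 = 0 + 0 + 1 + 0 + 0 + 1 + 1 + 0 = 3 ≡ 1 (mod 2).
  s_3 = 0 + 1 + 1 + 0 + 1 + 1 + 1 + 0 = 5 ≡ 1 (mod 2).
  s_4 = 1 + 1 + 0 + 0 + 0 + 1 + 1 + 0 = 4 ≡ 0 (mod 2).
s = (0, 1, 1, 0)^T — this equals column 6 of H (binary 0110), so error is at position 6.
Correct: flip bit 6 of r = 101001000110110 to get c = 101000000110110.


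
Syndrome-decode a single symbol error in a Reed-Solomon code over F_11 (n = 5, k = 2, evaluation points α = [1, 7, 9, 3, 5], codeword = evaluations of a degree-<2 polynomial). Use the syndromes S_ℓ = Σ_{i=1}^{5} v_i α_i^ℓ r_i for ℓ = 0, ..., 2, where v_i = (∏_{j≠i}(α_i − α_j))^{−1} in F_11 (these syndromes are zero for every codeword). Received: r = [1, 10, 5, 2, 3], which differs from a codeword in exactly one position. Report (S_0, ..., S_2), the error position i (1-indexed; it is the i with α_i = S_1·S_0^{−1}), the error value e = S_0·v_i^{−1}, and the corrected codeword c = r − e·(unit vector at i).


S = (2, 3, 10), error at position 2, error magnitude e = 6, c = [1, 4, 5, 2, 3].

Step 1: column multipliers v_i = (∏_{j≠i}(α_i − α_j))^{−1} mod 11.
  i = 1 (α = 1): (1−7)(1−9)(1−3)(1−5) = (−6)·(−8)·(−2)·(−4) = 384 ≡ 10, so v_1 = 10^{−1} = 10 (mod 11).
  i = 2 (α = 7): (7−1)(7−9)(7−3)(7−5) = 6·(−2)·4·2 = −96 ≡ 3, so v_2 = 3^{−1} = 4 (mod 11).
  i = 3 (α = 9): (9−1)(9−7)(9−3)(9−5) = 8·2·6·4 = 384 ≡ 10, so v_3 = 10^{−1} = 10 (mod 11).
  i = 4 (α = 3): (3−1)(3−7)(3−9)(3−5) = 2·(−4)·(−6)·(−2) = −96 ≡ 3, so v_4 = 3^{−1} = 4 (mod 11).
  i = 5 (α = 5): (5−1)(5−7)(5−9)(5−3) = 4·(−2)·(−4)·2 = 64 ≡ 9, so v_5 = 9^{−1} = 5 (mod 11).
  v = [10, 4, 10, 4, 5].
Step 2: syndromes of r = [1, 10, 5, 2, 3] (all sums mod 11).
  S_0 = Σ v_i r_i = 10·1 + 4·10 + 10·5 + 4·2 + 5·3 = 123 ≡ 2.
  S_1 = Σ v_i α_i r_i = 10·1·1 + 4·7·10 + 10·9·5 + 4·3·2 + 5·5·3 = 839 ≡ 3.
  α_i^2 mod 11 = [1, 5, 4, 9, 3].
  S_2 = Σ v_i α_i^2 r_i = 10·1·1 + 4·5·10 + 10·4·5 + 4·9·2 + 5·3·3 = 527 ≡ 10.
  S = (2, 3, 10) ≠ 0, so r is not a codeword (an error is present).
Step 3: locate the error. For a single error e at position i, S_ℓ = v_i·e·α_i^ℓ, so α_err = S_1/S_0.
  S_0^{−1} = 2^{−1} = 6 (mod 11), so α_err = 3·6 = 18 ≡ 7 = α_2. Error position i = 2.
  Consistency check: S_2/S_1 = 10·4 = 40 ≡ 7 = α_err ✓ (single-error assumption holds).
Step 4: error magnitude e = S_0/v_2 = S_0·∏_{j≠2}(α_2 − α_j) = 2·3 = 6 ≡ 6 (mod 11).
Step 5: correct position 2: c_2 = r_2 − e = 10 − 6 ≡ 4 (mod 11). Hence c = [1, 4, 5, 2, 3].
  Check: interpolating c through the α_i gives m(x) = 6 + 6·x (degree < 2) with m(α_i) = c_i for every i, so c is indeed a codeword.


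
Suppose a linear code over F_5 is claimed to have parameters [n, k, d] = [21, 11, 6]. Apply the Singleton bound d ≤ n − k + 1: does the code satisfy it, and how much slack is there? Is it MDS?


Singleton RHS = n − k + 1 = 11, slack = 5, bound satisfied, not MDS.

Singleton bound: d ≤ n − k + 1.
Here n = 21, k = 11, so n − k + 1 = 11.
Given d = 6, check d ≤ 11: YES.
Slack = (n − k + 1) − d = 5.
The code is NOT MDS (slack = 5 > 0).
Description: the claimed parameters are [21, 11, 6]_5; such a code would be non-MDS.


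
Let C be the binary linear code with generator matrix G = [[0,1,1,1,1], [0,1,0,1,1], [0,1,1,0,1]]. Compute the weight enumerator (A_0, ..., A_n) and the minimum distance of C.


Weight distribution: A_0 = 1, A_1 = 2, A_2 = 2, A_3 = 2, A_4 = 1. Minimum distance d = 1.

Enumerate all 2^3 = 8 messages m ∈ F_2^3.
For each, compute codeword c = mG in F_2^5, then tally its weight.
  m = 000 → c = 00000, weight = 0.
  m = 100 → c = 01111, weight = 4.
  m = 010 → c = 01011, weight = 3.
  m = 110 → c = 00100, weight = 1.
  m = 001 → c = 01101, weight = 3.
  m = 101 → c = 00010, weight = 1.
  m = 011 → c = 00110, weight = 2.
  m = 111 → c = 01001, weight = 2.
Tally weights:
  weight 0: 1 codewords.
  weight 1: 2 codewords.
  weight 2: 2 codewords.
  weight 3: 2 codewords.
  weight 4: 1 codewords.
Minimum distance d = smallest w > 0 with A_w > 0 = 1.
Sanity: Σ A_w = 8 = 2^3 = 8 ✓.


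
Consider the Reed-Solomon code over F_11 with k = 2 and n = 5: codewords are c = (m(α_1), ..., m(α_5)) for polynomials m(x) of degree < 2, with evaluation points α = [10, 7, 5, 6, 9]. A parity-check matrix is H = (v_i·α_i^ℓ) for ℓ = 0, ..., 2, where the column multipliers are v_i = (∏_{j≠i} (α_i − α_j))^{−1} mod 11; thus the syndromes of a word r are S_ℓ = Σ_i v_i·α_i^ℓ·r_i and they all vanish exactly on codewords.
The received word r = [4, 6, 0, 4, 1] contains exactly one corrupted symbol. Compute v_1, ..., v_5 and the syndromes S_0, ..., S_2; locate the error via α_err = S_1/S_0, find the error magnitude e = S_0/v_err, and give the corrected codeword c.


S = (10, 5, 8), error at position 4, error magnitude e = 1, c = [4, 6, 0, 3, 1].

Step 1: column multipliers v_i = (∏_{j≠i}(α_i − α_j))^{−1} mod 11.
  i = 1 (α = 10): (10−7)(10−5)(10−6)(10−9) = 3·5·4·1 = 60 ≡ 5, so v_1 = 5^{−1} = 9 (mod 11).
  i = 2 (α = 7): (7−10)(7−5)(7−6)(7−9) = (−3)·2·1·(−2) = 12 ≡ 1, so v_2 = 1^{−1} = 1 (mod 11).
  i = 3 (α = 5): (5−10)(5−7)(5−6)(5−9) = (−5)·(−2)·(−1)·(−4) = 40 ≡ 7, so v_3 = 7^{−1} = 8 (mod 11).
  i = 4 (α = 6): (6−10)(6−7)(6−5)(6−9) = (−4)·(−1)·1·(−3) = −12 ≡ 10, so v_4 = 10^{−1} = 10 (mod 11).
  i = 5 (α = 9): (9−10)(9−7)(9−5)(9−6) = (−1)·2·4·3 = −24 ≡ 9, so v_5 = 9^{−1} = 5 (mod 11).
  v = [9, 1, 8, 10, 5].
Step 2: syndromes of r = [4, 6, 0, 4, 1] (all sums mod 11).
  S_0 = Σ v_i r_i = 9·4 + 1·6 + 8·0 + 10·4 + 5·1 = 87 ≡ 10.
  S_1 = Σ v_i α_i r_i = 9·10·4 + 1·7·6 + 8·5·0 + 10·6·4 + 5·9·1 = 687 ≡ 5.
  α_i^2 mod 11 = [1, 5, 3, 3, 4].
  S_2 = Σ v_i α_i^2 r_i = 9·1·4 + 1·5·6 + 8·3·0 + 10·3·4 + 5·4·1 = 206 ≡ 8.
  S = (10, 5, 8) ≠ 0, so r is not a codeword (an error is present).
Step 3: locate the error. For a single error e at position i, S_ℓ = v_i·e·α_i^ℓ, so α_err = S_1/S_0.
  S_0^{−1} = 10^{−1} = 10 (mod 11), so α_err = 5·10 = 50 ≡ 6 = α_4. Error position i = 4.
  Consistency check: S_2/S_1 = 8·9 = 72 ≡ 6 = α_err ✓ (single-error assumption holds).
Step 4: error magnitude e = S_0/v_4 = S_0·∏_{j≠4}(α_4 − α_j) = 10·10 = 100 ≡ 1 (mod 11).
Step 5: correct position 4: c_4 = r_4 − e = 4 − 1 ≡ 3 (mod 11). Hence c = [4, 6, 0, 3, 1].
  Check: interpolating c through the α_i gives m(x) = 7 + 3·x (degree < 2) with m(α_i) = c_i for every i, so c is indeed a codeword.


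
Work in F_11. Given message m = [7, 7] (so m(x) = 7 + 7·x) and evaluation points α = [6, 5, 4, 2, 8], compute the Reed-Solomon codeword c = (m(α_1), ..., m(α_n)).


c = [5, 9, 2, 10, 8]

Message polynomial: m(x) = 7 + 7·x (mod 11).
For each evaluation point α_i, compute m(α_i) mod 11:
  α_1 = 6: Horner steps 7 → 5, so m(6) = 5.
  α_2 = 5: Horner steps 7 → 9, so m(5) = 9.
  α_3 = 4: Horner steps 7 → 2, so m(4) = 2.
  α_4 = 2: Horner steps 7 → 10, so m(2) = 10.
  α_5 = 8: Horner steps 7 → 8, so m(8) = 8.
Codeword c = [5, 9, 2, 10, 8] ∈ F_11^5.


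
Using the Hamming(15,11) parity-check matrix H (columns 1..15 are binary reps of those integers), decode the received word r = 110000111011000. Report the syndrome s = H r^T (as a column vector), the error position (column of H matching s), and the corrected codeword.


s = (0, 0, 1, 0)^T, error position = 2, corrected codeword c = 100000111011000

Compute s = H r^T mod 2 one row at a time:
  s_1 = 1 + 1 + 0 + 1 + 1 + 0 + 0 + 0 = 4 ≡ 0 (mod 2).
  s_2 = 0 + 0 + 0 + 1 + 1 + 0 + 0 + 0 = 2 ≡ 0 (mod 2).
  s_3 = 1 + 0 + 0 + 1 + 0 + 1 + 0 + 0 = 3 ≡ 1 (mod 2).
  s_4 = 1 + 0 + 0 + 1 + 1 + 1 + 0 + 0 = 4 ≡ 0 (mod 2).
s = (0, 0, 1, 0)^T — this equals column 2 of H (binary 0010), so error is at position 2.
Correct: flip bit 2 of r = 110000111011000 to get c = 100000111011000.


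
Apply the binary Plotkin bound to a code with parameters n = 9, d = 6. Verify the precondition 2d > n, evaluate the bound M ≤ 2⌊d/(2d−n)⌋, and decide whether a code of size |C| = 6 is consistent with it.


Plotkin bound M ≤ 4; given |C| = 6 > bound (violated).

Check applicability: 2d = 12, n = 9.
2d − n = 3 > 0, so Plotkin applies.
Compute d/(2d−n) = 6/3 ≈ 2.0000.
⌊d/(2d−n)⌋ = 2.
Plotkin bound: M ≤ 2·2 = 4.
Given |C| = 6, check: VIOLATED.
This |C| is above the Plotkin bound, so no binary code with n = 9, d = 6 and 6 codewords exists.


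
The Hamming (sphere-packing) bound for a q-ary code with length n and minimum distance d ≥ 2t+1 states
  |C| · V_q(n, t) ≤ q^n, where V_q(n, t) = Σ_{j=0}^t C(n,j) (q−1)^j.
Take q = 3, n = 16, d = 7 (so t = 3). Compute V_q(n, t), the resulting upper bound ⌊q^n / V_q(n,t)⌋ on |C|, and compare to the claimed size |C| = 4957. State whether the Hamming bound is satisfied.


V_q(n, t) = 4993, q^n = 43046721, Hamming bound = 8621, |C| = 4957 ≤ bound (satisfied).

Step 1: Compute V_q(n, t) = Σ_{j=0}^3 C(n, j) (q−1)^j.
  j = 0: C(16,0)·(2)^0 = 1·1 = 1.
  j = 1: C(16,1)·(2)^1 = 16·2 = 32.
  j = 2: C(16,2)·(2)^2 = 120·4 = 480.
  j = 3: C(16,3)·(2)^3 = 560·8 = 4480.
  V_q(n, t) = 1 + 32 + 480 + 4480 = 4993.
Step 2: q^n = 3^16 = 43046721.
Step 3: Hamming bound ⌊q^n / V_q(n,t)⌋ = ⌊43046721/4993⌋ = 8621.
Step 4: Compare |C| = 4957 to 8621: satisfied.
The claimed |C| lies below the Hamming bound.


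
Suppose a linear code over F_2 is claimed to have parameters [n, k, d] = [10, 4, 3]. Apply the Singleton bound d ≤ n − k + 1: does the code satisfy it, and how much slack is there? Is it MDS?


Singleton RHS = n − k + 1 = 7, slack = 4, bound satisfied, not MDS.

Singleton bound: d ≤ n − k + 1.
Here n = 10, k = 4, so n − k + 1 = 7.
Given d = 3, check d ≤ 7: YES.
Slack = (n − k + 1) − d = 4.
The code is NOT MDS (slack = 4 > 0).
Description: the claimed parameters are [10, 4, 3]_2; such a code would be non-MDS.


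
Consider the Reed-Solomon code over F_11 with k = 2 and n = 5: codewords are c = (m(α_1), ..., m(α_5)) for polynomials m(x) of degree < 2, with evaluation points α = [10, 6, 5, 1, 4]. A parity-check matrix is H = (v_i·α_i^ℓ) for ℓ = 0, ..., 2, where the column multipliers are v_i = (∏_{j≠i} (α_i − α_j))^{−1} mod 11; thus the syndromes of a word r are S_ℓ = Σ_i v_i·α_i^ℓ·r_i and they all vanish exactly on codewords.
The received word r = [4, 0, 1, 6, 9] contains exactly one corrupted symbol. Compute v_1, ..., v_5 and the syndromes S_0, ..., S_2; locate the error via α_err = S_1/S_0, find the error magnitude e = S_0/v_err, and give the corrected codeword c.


S = (10, 6, 8), error at position 3, error magnitude e = 2, c = [4, 0, 10, 6, 9].

Step 1: column multipliers v_i = (∏_{j≠i}(α_i − α_j))^{−1} mod 11.
  i = 1 (α = 10): (10−6)(10−5)(10−1)(10−4) = 4·5·9·6 = 1080 ≡ 2, so v_1 = 2^{−1} = 6 (mod 11).
  i = 2 (α = 6): (6−10)(6−5)(6−1)(6−4) = (−4)·1·5·2 = −40 ≡ 4, so v_2 = 4^{−1} = 3 (mod 11).
  i = 3 (α = 5): (5−10)(5−6)(5−1)(5−4) = (−5)·(−1)·4·1 = 20 ≡ 9, so v_3 = 9^{−1} = 5 (mod 11).
  i = 4 (α = 1): (1−10)(1−6)(1−5)(1−4) = (−9)·(−5)·(−4)·(−3) = 540 ≡ 1, so v_4 = 1^{−1} = 1 (mod 11).
  i = 5 (α = 4): (4−10)(4−6)(4−5)(4−1) = (−6)·(−2)·(−1)·3 = −36 ≡ 8, so v_5 = 8^{−1} = 7 (mod 11).
  v = [6, 3, 5, 1, 7].
Step 2: syndromes of r = [4, 0, 1, 6, 9] (all sums mod 11).
  S_0 = Σ v_i r_i = 6·4 + 3·0 + 5·1 + 1·6 + 7·9 = 98 ≡ 10.
  S_1 = Σ v_i α_i r_i = 6·10·4 + 3·6·0 + 5·5·1 + 1·1·6 + 7·4·9 = 523 ≡ 6.
  α_i^2 mod 11 = [1, 3, 3, 1, 5].
  S_2 = Σ v_i α_i^2 r_i = 6·1·4 + 3·3·0 + 5·3·1 + 1·1·6 + 7·5·9 = 360 ≡ 8.
  S = (10, 6, 8) ≠ 0, so r is not a codeword (an error is present).
Step 3: locate the error. For a single error e at position i, S_ℓ = v_i·e·α_i^ℓ, so α_err = S_1/S_0.
  S_0^{−1} = 10^{−1} = 10 (mod 11), so α_err = 6·10 = 60 ≡ 5 = α_3. Error position i = 3.
  Consistency check: S_2/S_1 = 8·2 = 16 ≡ 5 = α_err ✓ (single-error assumption holds).
Step 4: error magnitude e = S_0/v_3 = S_0·∏_{j≠3}(α_3 − α_j) = 10·9 = 90 ≡ 2 (mod 11).
Step 5: correct position 3: c_3 = r_3 − e = 1 − 2 ≡ 10 (mod 11). Hence c = [4, 0, 10, 6, 9].
  Check: interpolating c through the α_i gives m(x) = 5 + 1·x (degree < 2) with m(α_i) = c_i for every i, so c is indeed a codeword.


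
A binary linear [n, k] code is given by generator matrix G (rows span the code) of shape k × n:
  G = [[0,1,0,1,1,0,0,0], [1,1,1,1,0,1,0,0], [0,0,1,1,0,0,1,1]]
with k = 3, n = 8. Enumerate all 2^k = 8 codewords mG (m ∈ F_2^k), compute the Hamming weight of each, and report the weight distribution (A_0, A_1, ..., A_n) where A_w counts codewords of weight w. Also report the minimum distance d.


Weight distribution: A_0 = 1, A_3 = 1, A_4 = 2, A_5 = 3, A_6 = 1. Minimum distance d = 3.

Enumerate all 2^3 = 8 messages m ∈ F_2^3.
For each, compute codeword c = mG in F_2^8, then tally its weight.
  m = 000 → c = 00000000, weight = 0.
  m = 100 → c = 01011000, weight = 3.
  m = 010 → c = 11110100, weight = 5.
  m = 110 → c = 10101100, weight = 4.
  m = 001 → c = 00110011, weight = 4.
  m = 101 → c = 01101011, weight = 5.
  m = 011 → c = 11000111, weight = 5.
  m = 111 → c = 10011111, weight = 6.
Tally weights:
  weight 0: 1 codewords.
  weight 3: 1 codewords.
  weight 4: 2 codewords.
  weight 5: 3 codewords.
  weight 6: 1 codewords.
Minimum distance d = smallest w > 0 with A_w > 0 = 3.
Sanity: Σ A_w = 8 = 2^3 = 8 ✓.


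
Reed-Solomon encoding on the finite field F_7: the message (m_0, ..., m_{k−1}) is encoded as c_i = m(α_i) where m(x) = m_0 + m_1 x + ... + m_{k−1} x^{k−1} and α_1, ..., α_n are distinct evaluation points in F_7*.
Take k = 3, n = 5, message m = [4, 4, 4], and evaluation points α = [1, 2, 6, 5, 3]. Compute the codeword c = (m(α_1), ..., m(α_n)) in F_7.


c = [5, 0, 4, 5, 3]

Message polynomial: m(x) = 4 + 4·x + 4·x^2 (mod 7).
For each evaluation point α_i, compute m(α_i) mod 7:
  α_1 = 1: Horner steps 4 → 1 → 5, so m(1) = 5.
  α_2 = 2: Horner steps 4 → 5 → 0, so m(2) = 0.
  α_3 = 6: Horner steps 4 → 0 → 4, so m(6) = 4.
  α_4 = 5: Horner steps 4 → 3 → 5, so m(5) = 5.
  α_5 = 3: Horner steps 4 → 2 → 3, so m(3) = 3.
Codeword c = [5, 0, 4, 5, 3] ∈ F_7^5.


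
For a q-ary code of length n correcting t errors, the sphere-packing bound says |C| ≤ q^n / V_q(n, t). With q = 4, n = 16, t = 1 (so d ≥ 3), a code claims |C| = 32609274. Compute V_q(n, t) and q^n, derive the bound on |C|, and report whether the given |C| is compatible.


V_q(n, t) = 49, q^n = 4294967296, Hamming bound = 87652393, |C| = 32609274 ≤ bound (satisfied).

Step 1: Compute V_q(n, t) = Σ_{j=0}^1 C(n, j) (q−1)^j.
  j = 0: C(16,0)·(3)^0 = 1·1 = 1.
  j = 1: C(16,1)·(3)^1 = 16·3 = 48.
  V_q(n, t) = 1 + 48 = 49.
Step 2: q^n = 4^16 = 4294967296.
Step 3: Hamming bound ⌊q^n / V_q(n,t)⌋ = ⌊4294967296/49⌋ = 87652393.
Step 4: Compare |C| = 32609274 to 87652393: satisfied.
The claimed |C| lies below the Hamming bound.


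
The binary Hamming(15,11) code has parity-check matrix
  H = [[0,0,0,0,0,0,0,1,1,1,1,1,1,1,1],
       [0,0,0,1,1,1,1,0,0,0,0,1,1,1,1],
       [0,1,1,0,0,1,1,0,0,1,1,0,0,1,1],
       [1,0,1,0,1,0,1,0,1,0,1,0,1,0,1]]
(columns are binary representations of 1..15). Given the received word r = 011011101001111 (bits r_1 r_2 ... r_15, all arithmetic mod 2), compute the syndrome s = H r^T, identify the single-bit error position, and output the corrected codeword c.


s = (1, 1, 0, 0)^T, error position = 12, corrected codeword c = 011011101000111

Compute s = H r^T mod 2 one row at a time:
  s_1 = 0 + 1 + 0 + 0 + 1 + 1 + 1 + 1 = 5 ≡ 1 (mod 2).
  s_2 = 0 + 1 + 1 + 1 + 1 + 1 + 1 + 1 = 7 ≡ 1 (mod 2).
  s_3 = 1 + 1 + 1 + 1 + 0 + 0 + 1 + 1 = 6 ≡ 0 (mod 2).
  s_4 = 0 + 1 + 1 + 1 + 1 + 0 + 1 + 1 = 6 ≡ 0 (mod 2).
s = (1, 1, 0, 0)^T — this equals column 12 of H (binary 1100), so error is at position 12.
Correct: flip bit 12 of r = 011011101001111 to get c = 011011101000111.


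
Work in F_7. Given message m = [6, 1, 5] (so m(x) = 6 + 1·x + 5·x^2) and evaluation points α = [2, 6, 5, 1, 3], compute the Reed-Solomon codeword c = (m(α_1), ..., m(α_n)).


c = [0, 3, 3, 5, 5]

Message polynomial: m(x) = 6 + 1·x + 5·x^2 (mod 7).
For each evaluation point α_i, compute m(α_i) mod 7:
  α_1 = 2: Horner steps 5 → 4 → 0, so m(2) = 0.
  α_2 = 6: Horner steps 5 → 3 → 3, so m(6) = 3.
  α_3 = 5: Horner steps 5 → 5 → 3, so m(5) = 3.
  α_4 = 1: Horner steps 5 → 6 → 5, so m(1) = 5.
  α_5 = 3: Horner steps 5 → 2 → 5, so m(3) = 5.
Codeword c = [0, 3, 3, 5, 5] ∈ F_7^5.
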